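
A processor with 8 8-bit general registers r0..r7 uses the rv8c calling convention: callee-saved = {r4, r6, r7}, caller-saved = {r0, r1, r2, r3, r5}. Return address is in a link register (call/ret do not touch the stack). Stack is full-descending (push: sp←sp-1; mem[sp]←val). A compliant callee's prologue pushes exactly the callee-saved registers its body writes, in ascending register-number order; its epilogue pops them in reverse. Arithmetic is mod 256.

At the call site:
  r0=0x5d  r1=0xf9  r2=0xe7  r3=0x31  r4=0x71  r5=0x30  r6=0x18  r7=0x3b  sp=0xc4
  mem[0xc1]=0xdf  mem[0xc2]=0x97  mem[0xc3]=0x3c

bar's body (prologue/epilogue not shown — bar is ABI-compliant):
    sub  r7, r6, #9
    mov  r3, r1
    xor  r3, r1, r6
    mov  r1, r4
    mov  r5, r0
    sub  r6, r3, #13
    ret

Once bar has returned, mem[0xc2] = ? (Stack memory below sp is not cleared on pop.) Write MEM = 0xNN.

prologue: push r6 -> mem[0xc3]=0x18, sp=0xc3
prologue: push r7 -> mem[0xc2]=0x3b, sp=0xc2
body[0] sub  r7, r6, #9 -> r7=0x0f
body[1] mov  r3, r1 -> r3=0xf9
body[2] xor  r3, r1, r6 -> r3=0xe1
body[3] mov  r1, r4 -> r1=0x71
body[4] mov  r5, r0 -> r5=0x5d
body[5] sub  r6, r3, #13 -> r6=0xd4
epilogue: pop r7=0x3b, sp=0xc3
epilogue: pop r6=0x18, sp=0xc4
prologue pushed ['r6', 'r7'] at ['0xc3', '0xc2']

MEM = 0x3b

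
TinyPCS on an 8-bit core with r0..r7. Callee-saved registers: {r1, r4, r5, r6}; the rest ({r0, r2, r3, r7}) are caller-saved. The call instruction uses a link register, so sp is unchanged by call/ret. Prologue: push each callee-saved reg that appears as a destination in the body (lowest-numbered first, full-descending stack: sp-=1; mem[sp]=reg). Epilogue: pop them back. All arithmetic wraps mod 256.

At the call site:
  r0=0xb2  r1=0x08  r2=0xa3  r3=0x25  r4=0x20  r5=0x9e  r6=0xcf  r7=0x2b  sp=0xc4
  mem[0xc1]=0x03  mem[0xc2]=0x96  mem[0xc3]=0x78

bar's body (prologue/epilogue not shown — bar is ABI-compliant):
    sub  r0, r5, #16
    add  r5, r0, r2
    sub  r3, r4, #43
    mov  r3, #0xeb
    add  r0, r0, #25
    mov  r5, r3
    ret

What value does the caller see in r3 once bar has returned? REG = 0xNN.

REG = 0xeb

prologue: push r5 -> mem[0xc3]=0x9e, sp=0xc3
body[0] sub  r0, r5, #16 -> r0=0x8e
body[1] add  r5, r0, r2 -> r5=0x31
body[2] sub  r3, r4, #43 -> r3=0xf5
body[3] mov  r3, #0xeb -> r3=0xeb
body[4] add  r0, r0, #25 -> r0=0xa7
body[5] mov  r5, r3 -> r5=0xeb
epilogue: pop r5=0x9e, sp=0xc4
r3 is caller-saved -> body value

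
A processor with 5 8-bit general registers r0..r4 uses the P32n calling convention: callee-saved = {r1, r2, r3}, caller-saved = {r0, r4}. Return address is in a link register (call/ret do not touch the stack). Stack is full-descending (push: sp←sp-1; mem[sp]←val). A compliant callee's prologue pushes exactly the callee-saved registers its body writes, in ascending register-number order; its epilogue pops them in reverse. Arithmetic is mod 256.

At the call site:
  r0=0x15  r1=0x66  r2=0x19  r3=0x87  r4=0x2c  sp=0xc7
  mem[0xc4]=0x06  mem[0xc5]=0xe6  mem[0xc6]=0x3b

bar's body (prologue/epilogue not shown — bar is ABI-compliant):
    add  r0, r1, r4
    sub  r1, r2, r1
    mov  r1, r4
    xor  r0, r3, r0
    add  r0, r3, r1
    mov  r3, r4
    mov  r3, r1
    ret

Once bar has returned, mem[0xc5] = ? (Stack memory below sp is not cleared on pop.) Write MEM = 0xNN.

prologue: push r1 → mem[0xc6]=0x66, sp=0xc6
prologue: push r3 → mem[0xc5]=0x87, sp=0xc5
body[0] add  r0, r1, r4 → r0=0x92
body[1] sub  r1, r2, r1 → r1=0xb3
body[2] mov  r1, r4 → r1=0x2c
body[3] xor  r0, r3, r0 → r0=0x15
body[4] add  r0, r3, r1 → r0=0xb3
body[5] mov  r3, r4 → r3=0x2c
body[6] mov  r3, r1 → r3=0x2c
epilogue: pop r3=0x87, sp=0xc6
epilogue: pop r1=0x66, sp=0xc7
prologue pushed ['r1', 'r3'] at ['0xc6', '0xc5']

MEM = 0x87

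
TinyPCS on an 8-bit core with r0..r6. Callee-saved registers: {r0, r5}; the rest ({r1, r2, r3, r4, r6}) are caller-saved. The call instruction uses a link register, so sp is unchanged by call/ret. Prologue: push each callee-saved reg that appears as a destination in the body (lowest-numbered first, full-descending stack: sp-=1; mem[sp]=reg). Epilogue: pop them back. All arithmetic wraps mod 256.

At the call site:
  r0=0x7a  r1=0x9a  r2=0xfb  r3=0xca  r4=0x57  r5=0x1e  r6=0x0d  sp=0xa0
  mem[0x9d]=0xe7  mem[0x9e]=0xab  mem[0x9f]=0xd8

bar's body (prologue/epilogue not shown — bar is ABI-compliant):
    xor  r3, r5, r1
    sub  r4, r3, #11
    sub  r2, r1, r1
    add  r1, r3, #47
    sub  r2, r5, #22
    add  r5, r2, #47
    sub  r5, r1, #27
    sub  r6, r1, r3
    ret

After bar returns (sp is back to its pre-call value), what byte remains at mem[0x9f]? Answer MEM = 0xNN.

MEM = 0x1e

prologue: push r5 -> mem[0x9f]=0x1e, sp=0x9f
body[0] xor  r3, r5, r1 -> r3=0x84
body[1] sub  r4, r3, #11 -> r4=0x79
body[2] sub  r2, r1, r1 -> r2=0x00
body[3] add  r1, r3, #47 -> r1=0xb3
body[4] sub  r2, r5, #22 -> r2=0x08
body[5] add  r5, r2, #47 -> r5=0x37
body[6] sub  r5, r1, #27 -> r5=0x98
body[7] sub  r6, r1, r3 -> r6=0x2f
epilogue: pop r5=0x1e, sp=0xa0
prologue pushed ['r5'] at ['0x9f']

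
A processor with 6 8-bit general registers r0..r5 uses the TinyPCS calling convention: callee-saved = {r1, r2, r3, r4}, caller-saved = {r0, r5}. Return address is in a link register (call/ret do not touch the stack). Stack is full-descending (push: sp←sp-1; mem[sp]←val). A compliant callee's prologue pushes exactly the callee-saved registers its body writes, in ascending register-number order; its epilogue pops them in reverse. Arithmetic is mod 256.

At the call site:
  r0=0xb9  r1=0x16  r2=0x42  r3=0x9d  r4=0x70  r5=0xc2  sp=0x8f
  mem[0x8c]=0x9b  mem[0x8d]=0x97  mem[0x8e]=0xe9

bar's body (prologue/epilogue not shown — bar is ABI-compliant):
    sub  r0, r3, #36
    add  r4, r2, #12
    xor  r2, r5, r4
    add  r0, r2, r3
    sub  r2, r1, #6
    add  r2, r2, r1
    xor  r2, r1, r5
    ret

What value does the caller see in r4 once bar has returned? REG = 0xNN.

prologue: push r2 -> mem[0x8e]=0x42, sp=0x8e
prologue: push r4 -> mem[0x8d]=0x70, sp=0x8d
body[0] sub  r0, r3, #36 -> r0=0x79
body[1] add  r4, r2, #12 -> r4=0x4e
body[2] xor  r2, r5, r4 -> r2=0x8c
body[3] add  r0, r2, r3 -> r0=0x29
body[4] sub  r2, r1, #6 -> r2=0x10
body[5] add  r2, r2, r1 -> r2=0x26
body[6] xor  r2, r1, r5 -> r2=0xd4
epilogue: pop r4=0x70, sp=0x8e
epilogue: pop r2=0x42, sp=0x8f
r4 is callee-saved -> restored

REG = 0x70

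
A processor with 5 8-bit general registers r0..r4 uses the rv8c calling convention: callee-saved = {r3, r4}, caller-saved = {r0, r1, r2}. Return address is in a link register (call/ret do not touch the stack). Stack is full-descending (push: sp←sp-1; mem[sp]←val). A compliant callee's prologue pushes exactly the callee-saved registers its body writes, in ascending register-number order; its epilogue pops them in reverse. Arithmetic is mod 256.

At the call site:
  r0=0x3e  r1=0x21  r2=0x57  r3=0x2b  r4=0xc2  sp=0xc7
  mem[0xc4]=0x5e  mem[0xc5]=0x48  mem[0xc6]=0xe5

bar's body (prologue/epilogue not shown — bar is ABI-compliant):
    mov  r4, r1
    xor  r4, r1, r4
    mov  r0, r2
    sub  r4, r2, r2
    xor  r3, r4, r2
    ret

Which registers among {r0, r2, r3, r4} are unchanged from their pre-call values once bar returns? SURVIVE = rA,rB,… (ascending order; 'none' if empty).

SURVIVE = r2,r3,r4

prologue: push r3 → mem[0xc6]=0x2b, sp=0xc6
prologue: push r4 → mem[0xc5]=0xc2, sp=0xc5
body[0] mov  r4, r1 → r4=0x21
body[1] xor  r4, r1, r4 → r4=0x00
body[2] mov  r0, r2 → r0=0x57
body[3] sub  r4, r2, r2 → r4=0x00
body[4] xor  r3, r4, r2 → r3=0x57
epilogue: pop r4=0xc2, sp=0xc6
epilogue: pop r3=0x2b, sp=0xc7
r0: caller-saved, written=True
r2: caller-saved, written=False
r3: callee-saved, written=True
r4: callee-saved, written=True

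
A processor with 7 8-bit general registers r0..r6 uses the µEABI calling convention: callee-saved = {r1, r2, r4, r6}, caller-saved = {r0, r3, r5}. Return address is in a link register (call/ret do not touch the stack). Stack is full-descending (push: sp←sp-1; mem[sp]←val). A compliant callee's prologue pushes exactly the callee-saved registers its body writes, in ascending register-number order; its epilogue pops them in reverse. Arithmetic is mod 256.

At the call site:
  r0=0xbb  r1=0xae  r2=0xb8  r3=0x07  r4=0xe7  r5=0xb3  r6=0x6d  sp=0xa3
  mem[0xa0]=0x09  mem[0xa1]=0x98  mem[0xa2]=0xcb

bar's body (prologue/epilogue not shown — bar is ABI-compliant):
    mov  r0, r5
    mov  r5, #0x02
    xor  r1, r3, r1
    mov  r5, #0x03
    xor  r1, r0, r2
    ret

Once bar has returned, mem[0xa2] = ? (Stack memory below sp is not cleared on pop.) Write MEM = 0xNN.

prologue: push r1 → mem[0xa2]=0xae, sp=0xa2
body[0] mov  r0, r5 → r0=0xb3
body[1] mov  r5, #0x02 → r5=0x02
body[2] xor  r1, r3, r1 → r1=0xa9
body[3] mov  r5, #0x03 → r5=0x03
body[4] xor  r1, r0, r2 → r1=0x0b
epilogue: pop r1=0xae, sp=0xa3
prologue pushed ['r1'] at ['0xa2']

MEM = 0xae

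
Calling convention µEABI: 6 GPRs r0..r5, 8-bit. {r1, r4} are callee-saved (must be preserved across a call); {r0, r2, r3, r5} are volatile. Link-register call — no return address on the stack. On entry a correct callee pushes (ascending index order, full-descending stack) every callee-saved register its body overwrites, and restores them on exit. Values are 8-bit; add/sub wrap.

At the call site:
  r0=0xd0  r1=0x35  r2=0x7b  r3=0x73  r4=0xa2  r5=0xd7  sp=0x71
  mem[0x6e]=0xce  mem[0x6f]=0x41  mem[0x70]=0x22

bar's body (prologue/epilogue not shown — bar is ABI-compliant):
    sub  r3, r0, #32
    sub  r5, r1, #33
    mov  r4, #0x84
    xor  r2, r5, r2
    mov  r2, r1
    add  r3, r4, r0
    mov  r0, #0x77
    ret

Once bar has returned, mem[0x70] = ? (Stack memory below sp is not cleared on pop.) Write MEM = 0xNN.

MEM = 0xa2

prologue: push r4 → mem[0x70]=0xa2, sp=0x70
body[0] sub  r3, r0, #32 → r3=0xb0
body[1] sub  r5, r1, #33 → r5=0x14
body[2] mov  r4, #0x84 → r4=0x84
body[3] xor  r2, r5, r2 → r2=0x6f
body[4] mov  r2, r1 → r2=0x35
body[5] add  r3, r4, r0 → r3=0x54
body[6] mov  r0, #0x77 → r0=0x77
epilogue: pop r4=0xa2, sp=0x71
prologue pushed ['r4'] at ['0x70']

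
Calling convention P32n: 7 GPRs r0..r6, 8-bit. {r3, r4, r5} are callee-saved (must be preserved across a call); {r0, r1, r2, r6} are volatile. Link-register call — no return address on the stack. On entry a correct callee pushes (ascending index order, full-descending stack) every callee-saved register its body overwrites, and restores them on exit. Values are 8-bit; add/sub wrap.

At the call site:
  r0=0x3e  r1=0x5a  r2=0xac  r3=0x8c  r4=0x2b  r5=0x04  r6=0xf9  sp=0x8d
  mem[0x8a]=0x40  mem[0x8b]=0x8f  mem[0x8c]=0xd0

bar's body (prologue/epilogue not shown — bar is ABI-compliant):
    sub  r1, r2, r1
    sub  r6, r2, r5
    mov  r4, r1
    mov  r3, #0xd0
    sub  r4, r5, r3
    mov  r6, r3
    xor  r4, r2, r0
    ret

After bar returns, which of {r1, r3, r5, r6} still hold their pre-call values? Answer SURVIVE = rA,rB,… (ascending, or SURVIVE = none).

prologue: push r3 -> mem[0x8c]=0x8c, sp=0x8c
prologue: push r4 -> mem[0x8b]=0x2b, sp=0x8b
body[0] sub  r1, r2, r1 -> r1=0x52
body[1] sub  r6, r2, r5 -> r6=0xa8
body[2] mov  r4, r1 -> r4=0x52
body[3] mov  r3, #0xd0 -> r3=0xd0
body[4] sub  r4, r5, r3 -> r4=0x34
body[5] mov  r6, r3 -> r6=0xd0
body[6] xor  r4, r2, r0 -> r4=0x92
epilogue: pop r4=0x2b, sp=0x8c
epilogue: pop r3=0x8c, sp=0x8d
r1: caller-saved, written=True
r3: callee-saved, written=True
r5: callee-saved, written=False
r6: caller-saved, written=True

SURVIVE = r3,r5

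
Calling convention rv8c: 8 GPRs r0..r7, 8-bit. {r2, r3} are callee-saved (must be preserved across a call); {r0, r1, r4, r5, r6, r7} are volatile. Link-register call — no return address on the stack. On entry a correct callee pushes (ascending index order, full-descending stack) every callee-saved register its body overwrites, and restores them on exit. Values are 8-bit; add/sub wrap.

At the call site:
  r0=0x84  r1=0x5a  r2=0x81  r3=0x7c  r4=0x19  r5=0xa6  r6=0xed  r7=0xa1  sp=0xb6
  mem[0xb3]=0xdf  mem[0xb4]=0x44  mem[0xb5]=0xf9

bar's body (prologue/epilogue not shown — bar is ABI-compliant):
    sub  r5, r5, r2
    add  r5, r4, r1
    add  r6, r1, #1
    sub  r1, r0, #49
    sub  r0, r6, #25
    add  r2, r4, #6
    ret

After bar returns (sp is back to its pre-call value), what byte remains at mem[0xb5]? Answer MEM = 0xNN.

MEM = 0x81

prologue: push r2 → mem[0xb5]=0x81, sp=0xb5
body[0] sub  r5, r5, r2 → r5=0x25
body[1] add  r5, r4, r1 → r5=0x73
body[2] add  r6, r1, #1 → r6=0x5b
body[3] sub  r1, r0, #49 → r1=0x53
body[4] sub  r0, r6, #25 → r0=0x42
body[5] add  r2, r4, #6 → r2=0x1f
epilogue: pop r2=0x81, sp=0xb6
prologue pushed ['r2'] at ['0xb5']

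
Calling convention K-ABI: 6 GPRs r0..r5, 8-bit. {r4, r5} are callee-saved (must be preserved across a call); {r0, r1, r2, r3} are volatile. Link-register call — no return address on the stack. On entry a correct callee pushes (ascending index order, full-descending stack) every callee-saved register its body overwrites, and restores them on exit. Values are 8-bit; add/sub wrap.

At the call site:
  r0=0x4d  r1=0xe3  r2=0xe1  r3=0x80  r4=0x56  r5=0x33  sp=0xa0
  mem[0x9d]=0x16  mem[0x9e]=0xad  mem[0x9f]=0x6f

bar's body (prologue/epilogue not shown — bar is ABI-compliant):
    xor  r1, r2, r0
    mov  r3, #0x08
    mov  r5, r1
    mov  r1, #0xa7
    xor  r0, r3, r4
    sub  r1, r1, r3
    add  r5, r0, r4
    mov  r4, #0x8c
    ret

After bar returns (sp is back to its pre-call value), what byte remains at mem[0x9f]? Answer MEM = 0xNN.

prologue: push r4 → mem[0x9f]=0x56, sp=0x9f
prologue: push r5 → mem[0x9e]=0x33, sp=0x9e
body[0] xor  r1, r2, r0 → r1=0xac
body[1] mov  r3, #0x08 → r3=0x08
body[2] mov  r5, r1 → r5=0xac
body[3] mov  r1, #0xa7 → r1=0xa7
body[4] xor  r0, r3, r4 → r0=0x5e
body[5] sub  r1, r1, r3 → r1=0x9f
body[6] add  r5, r0, r4 → r5=0xb4
body[7] mov  r4, #0x8c → r4=0x8c
epilogue: pop r5=0x33, sp=0x9f
epilogue: pop r4=0x56, sp=0xa0
prologue pushed ['r4', 'r5'] at ['0x9f', '0x9e']

MEM = 0x56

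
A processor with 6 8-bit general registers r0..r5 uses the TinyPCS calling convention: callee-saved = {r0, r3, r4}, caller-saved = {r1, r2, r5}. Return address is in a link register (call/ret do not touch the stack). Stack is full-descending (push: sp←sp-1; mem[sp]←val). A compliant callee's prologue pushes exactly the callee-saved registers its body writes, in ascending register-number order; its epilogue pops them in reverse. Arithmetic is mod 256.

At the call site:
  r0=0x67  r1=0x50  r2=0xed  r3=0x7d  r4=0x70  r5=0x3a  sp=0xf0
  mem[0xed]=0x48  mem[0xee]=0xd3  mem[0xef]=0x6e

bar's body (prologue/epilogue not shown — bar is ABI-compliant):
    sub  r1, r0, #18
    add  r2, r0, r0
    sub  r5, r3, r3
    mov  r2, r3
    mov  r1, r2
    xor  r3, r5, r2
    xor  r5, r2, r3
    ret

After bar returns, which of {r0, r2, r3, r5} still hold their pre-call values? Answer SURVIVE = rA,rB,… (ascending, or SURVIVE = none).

prologue: push r3 → mem[0xef]=0x7d, sp=0xef
body[0] sub  r1, r0, #18 → r1=0x55
body[1] add  r2, r0, r0 → r2=0xce
body[2] sub  r5, r3, r3 → r5=0x00
body[3] mov  r2, r3 → r2=0x7d
body[4] mov  r1, r2 → r1=0x7d
body[5] xor  r3, r5, r2 → r3=0x7d
body[6] xor  r5, r2, r3 → r5=0x00
epilogue: pop r3=0x7d, sp=0xf0
r0: callee-saved, written=False
r2: caller-saved, written=True
r3: callee-saved, written=True
r5: caller-saved, written=True

SURVIVE = r0,r3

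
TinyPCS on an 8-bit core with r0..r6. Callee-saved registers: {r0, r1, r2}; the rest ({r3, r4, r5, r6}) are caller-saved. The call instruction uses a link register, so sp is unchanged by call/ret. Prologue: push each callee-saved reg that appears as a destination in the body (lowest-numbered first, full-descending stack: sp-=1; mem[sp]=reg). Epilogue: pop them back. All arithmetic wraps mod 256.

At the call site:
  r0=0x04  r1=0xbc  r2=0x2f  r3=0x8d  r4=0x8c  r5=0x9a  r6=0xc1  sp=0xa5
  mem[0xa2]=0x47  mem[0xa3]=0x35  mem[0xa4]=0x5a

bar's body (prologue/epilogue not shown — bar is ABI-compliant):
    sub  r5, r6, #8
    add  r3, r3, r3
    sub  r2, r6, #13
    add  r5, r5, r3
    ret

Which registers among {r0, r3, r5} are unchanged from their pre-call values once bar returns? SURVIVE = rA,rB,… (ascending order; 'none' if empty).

SURVIVE = r0

prologue: push r2 -> mem[0xa4]=0x2f, sp=0xa4
body[0] sub  r5, r6, #8 -> r5=0xb9
body[1] add  r3, r3, r3 -> r3=0x1a
body[2] sub  r2, r6, #13 -> r2=0xb4
body[3] add  r5, r5, r3 -> r5=0xd3
epilogue: pop r2=0x2f, sp=0xa5
r0: callee-saved, written=False
r3: caller-saved, written=True
r5: caller-saved, written=True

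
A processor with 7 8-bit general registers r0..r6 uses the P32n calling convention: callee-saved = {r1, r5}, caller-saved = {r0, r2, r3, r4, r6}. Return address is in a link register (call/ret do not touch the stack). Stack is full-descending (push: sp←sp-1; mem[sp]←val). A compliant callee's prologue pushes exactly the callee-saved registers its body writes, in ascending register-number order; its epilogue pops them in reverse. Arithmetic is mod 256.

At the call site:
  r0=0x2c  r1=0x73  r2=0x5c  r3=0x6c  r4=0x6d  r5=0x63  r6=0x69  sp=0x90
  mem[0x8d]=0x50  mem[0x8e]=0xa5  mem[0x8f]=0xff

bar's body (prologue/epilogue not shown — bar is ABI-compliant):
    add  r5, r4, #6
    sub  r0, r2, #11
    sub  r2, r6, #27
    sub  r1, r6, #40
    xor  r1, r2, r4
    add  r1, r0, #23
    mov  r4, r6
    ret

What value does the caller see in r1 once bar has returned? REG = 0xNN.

prologue: push r1 -> mem[0x8f]=0x73, sp=0x8f
prologue: push r5 -> mem[0x8e]=0x63, sp=0x8e
body[0] add  r5, r4, #6 -> r5=0x73
body[1] sub  r0, r2, #11 -> r0=0x51
body[2] sub  r2, r6, #27 -> r2=0x4e
body[3] sub  r1, r6, #40 -> r1=0x41
body[4] xor  r1, r2, r4 -> r1=0x23
body[5] add  r1, r0, #23 -> r1=0x68
body[6] mov  r4, r6 -> r4=0x69
epilogue: pop r5=0x63, sp=0x8f
epilogue: pop r1=0x73, sp=0x90
r1 is callee-saved -> restored

REG = 0x73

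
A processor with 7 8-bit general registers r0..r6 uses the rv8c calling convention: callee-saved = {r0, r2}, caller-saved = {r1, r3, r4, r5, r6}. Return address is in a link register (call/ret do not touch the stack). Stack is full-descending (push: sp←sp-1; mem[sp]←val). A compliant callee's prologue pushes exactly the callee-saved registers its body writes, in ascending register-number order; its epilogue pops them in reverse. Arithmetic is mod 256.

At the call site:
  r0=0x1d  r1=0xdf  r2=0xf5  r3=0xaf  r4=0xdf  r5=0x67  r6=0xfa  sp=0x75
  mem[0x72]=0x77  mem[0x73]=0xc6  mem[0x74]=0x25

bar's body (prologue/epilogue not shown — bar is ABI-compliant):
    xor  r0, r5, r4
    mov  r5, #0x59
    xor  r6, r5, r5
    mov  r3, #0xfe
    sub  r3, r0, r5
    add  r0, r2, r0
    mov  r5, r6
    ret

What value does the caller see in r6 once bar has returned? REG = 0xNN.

prologue: push r0 -> mem[0x74]=0x1d, sp=0x74
body[0] xor  r0, r5, r4 -> r0=0xb8
body[1] mov  r5, #0x59 -> r5=0x59
body[2] xor  r6, r5, r5 -> r6=0x00
body[3] mov  r3, #0xfe -> r3=0xfe
body[4] sub  r3, r0, r5 -> r3=0x5f
body[5] add  r0, r2, r0 -> r0=0xad
body[6] mov  r5, r6 -> r5=0x00
epilogue: pop r0=0x1d, sp=0x75
r6 is caller-saved -> body value

REG = 0x00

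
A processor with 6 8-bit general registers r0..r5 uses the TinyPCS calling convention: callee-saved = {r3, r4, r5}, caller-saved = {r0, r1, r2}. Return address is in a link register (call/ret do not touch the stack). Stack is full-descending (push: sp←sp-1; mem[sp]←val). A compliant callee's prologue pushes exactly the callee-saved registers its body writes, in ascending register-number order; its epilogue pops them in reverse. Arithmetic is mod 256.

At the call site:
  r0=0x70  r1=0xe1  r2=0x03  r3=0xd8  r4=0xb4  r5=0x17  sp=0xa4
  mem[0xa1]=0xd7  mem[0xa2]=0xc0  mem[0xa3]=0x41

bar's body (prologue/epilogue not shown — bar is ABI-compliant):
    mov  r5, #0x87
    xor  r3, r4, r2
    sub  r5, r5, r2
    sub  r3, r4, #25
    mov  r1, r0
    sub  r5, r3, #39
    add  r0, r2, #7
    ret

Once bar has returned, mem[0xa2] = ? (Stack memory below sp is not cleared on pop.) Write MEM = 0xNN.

MEM = 0x17

prologue: push r3 -> mem[0xa3]=0xd8, sp=0xa3
prologue: push r5 -> mem[0xa2]=0x17, sp=0xa2
body[0] mov  r5, #0x87 -> r5=0x87
body[1] xor  r3, r4, r2 -> r3=0xb7
body[2] sub  r5, r5, r2 -> r5=0x84
body[3] sub  r3, r4, #25 -> r3=0x9b
body[4] mov  r1, r0 -> r1=0x70
body[5] sub  r5, r3, #39 -> r5=0x74
body[6] add  r0, r2, #7 -> r0=0x0a
epilogue: pop r5=0x17, sp=0xa3
epilogue: pop r3=0xd8, sp=0xa4
prologue pushed ['r3', 'r5'] at ['0xa3', '0xa2']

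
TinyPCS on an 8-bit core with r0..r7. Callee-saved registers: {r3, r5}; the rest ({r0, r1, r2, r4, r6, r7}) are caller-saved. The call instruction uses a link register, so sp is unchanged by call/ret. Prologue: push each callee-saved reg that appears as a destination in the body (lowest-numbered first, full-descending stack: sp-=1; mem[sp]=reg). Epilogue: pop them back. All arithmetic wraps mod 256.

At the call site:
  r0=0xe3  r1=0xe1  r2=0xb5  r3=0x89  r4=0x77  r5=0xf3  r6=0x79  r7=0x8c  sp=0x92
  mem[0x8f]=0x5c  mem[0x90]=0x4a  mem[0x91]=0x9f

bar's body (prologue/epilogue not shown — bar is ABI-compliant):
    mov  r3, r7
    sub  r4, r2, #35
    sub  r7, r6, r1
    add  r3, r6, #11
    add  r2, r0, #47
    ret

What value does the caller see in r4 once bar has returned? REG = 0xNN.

prologue: push r3 → mem[0x91]=0x89, sp=0x91
body[0] mov  r3, r7 → r3=0x8c
body[1] sub  r4, r2, #35 → r4=0x92
body[2] sub  r7, r6, r1 → r7=0x98
body[3] add  r3, r6, #11 → r3=0x84
body[4] add  r2, r0, #47 → r2=0x12
epilogue: pop r3=0x89, sp=0x92
r4 is caller-saved → body value

REG = 0x92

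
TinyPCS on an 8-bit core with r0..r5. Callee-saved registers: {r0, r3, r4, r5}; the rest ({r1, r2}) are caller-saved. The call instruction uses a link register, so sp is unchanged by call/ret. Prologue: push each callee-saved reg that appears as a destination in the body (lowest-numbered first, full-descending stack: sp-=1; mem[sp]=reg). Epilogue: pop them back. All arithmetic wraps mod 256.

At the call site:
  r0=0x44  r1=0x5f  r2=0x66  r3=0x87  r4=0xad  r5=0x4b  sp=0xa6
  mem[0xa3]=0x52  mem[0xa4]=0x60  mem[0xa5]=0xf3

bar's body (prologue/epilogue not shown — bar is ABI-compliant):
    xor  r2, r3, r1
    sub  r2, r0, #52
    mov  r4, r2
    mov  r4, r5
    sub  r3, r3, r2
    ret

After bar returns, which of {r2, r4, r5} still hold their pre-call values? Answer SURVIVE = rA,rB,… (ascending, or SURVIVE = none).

prologue: push r3 → mem[0xa5]=0x87, sp=0xa5
prologue: push r4 → mem[0xa4]=0xad, sp=0xa4
body[0] xor  r2, r3, r1 → r2=0xd8
body[1] sub  r2, r0, #52 → r2=0x10
body[2] mov  r4, r2 → r4=0x10
body[3] mov  r4, r5 → r4=0x4b
body[4] sub  r3, r3, r2 → r3=0x77
epilogue: pop r4=0xad, sp=0xa5
epilogue: pop r3=0x87, sp=0xa6
r2: caller-saved, written=True
r4: callee-saved, written=True
r5: callee-saved, written=False

SURVIVE = r4,r5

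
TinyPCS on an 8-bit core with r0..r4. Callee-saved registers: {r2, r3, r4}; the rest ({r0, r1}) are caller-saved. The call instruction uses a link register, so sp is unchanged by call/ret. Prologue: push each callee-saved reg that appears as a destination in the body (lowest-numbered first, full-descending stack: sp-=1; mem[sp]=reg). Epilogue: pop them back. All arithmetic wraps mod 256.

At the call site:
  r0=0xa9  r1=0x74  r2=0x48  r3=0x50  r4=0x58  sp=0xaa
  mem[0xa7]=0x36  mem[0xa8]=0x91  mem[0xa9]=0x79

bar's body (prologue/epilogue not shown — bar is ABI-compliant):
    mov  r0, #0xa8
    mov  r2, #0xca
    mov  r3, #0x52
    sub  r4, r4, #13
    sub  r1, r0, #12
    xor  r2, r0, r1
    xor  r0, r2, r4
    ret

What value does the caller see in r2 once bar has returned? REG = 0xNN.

REG = 0x48

prologue: push r2 -> mem[0xa9]=0x48, sp=0xa9
prologue: push r3 -> mem[0xa8]=0x50, sp=0xa8
prologue: push r4 -> mem[0xa7]=0x58, sp=0xa7
body[0] mov  r0, #0xa8 -> r0=0xa8
body[1] mov  r2, #0xca -> r2=0xca
body[2] mov  r3, #0x52 -> r3=0x52
body[3] sub  r4, r4, #13 -> r4=0x4b
body[4] sub  r1, r0, #12 -> r1=0x9c
body[5] xor  r2, r0, r1 -> r2=0x34
body[6] xor  r0, r2, r4 -> r0=0x7f
epilogue: pop r4=0x58, sp=0xa8
epilogue: pop r3=0x50, sp=0xa9
epilogue: pop r2=0x48, sp=0xaa
r2 is callee-saved -> restored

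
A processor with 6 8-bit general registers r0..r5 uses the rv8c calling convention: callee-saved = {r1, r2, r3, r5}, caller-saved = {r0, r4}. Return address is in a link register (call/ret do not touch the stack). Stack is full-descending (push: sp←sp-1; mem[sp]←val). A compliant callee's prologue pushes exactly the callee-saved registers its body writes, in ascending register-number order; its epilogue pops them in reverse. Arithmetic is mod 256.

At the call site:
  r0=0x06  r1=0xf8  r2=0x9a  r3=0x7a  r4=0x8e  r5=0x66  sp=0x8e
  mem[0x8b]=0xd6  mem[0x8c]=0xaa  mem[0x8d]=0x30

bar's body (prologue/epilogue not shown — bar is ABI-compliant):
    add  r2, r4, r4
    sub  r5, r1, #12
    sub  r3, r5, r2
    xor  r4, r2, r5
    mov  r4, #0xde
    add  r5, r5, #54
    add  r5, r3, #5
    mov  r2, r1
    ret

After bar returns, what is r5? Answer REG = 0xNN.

REG = 0x66

prologue: push r2 -> mem[0x8d]=0x9a, sp=0x8d
prologue: push r3 -> mem[0x8c]=0x7a, sp=0x8c
prologue: push r5 -> mem[0x8b]=0x66, sp=0x8b
body[0] add  r2, r4, r4 -> r2=0x1c
body[1] sub  r5, r1, #12 -> r5=0xec
body[2] sub  r3, r5, r2 -> r3=0xd0
body[3] xor  r4, r2, r5 -> r4=0xf0
body[4] mov  r4, #0xde -> r4=0xde
body[5] add  r5, r5, #54 -> r5=0x22
body[6] add  r5, r3, #5 -> r5=0xd5
body[7] mov  r2, r1 -> r2=0xf8
epilogue: pop r5=0x66, sp=0x8c
epilogue: pop r3=0x7a, sp=0x8d
epilogue: pop r2=0x9a, sp=0x8e
r5 is callee-saved -> restored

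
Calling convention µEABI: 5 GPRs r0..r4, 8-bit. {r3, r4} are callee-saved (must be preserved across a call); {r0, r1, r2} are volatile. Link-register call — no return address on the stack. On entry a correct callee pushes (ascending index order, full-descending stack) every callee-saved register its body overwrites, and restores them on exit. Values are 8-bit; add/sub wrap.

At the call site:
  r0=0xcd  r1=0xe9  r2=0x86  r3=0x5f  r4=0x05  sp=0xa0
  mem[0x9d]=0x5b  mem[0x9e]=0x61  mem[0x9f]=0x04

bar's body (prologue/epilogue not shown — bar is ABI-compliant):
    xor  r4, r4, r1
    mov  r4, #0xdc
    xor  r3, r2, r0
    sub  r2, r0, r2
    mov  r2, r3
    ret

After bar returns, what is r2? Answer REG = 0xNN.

REG = 0x4b

prologue: push r3 -> mem[0x9f]=0x5f, sp=0x9f
prologue: push r4 -> mem[0x9e]=0x05, sp=0x9e
body[0] xor  r4, r4, r1 -> r4=0xec
body[1] mov  r4, #0xdc -> r4=0xdc
body[2] xor  r3, r2, r0 -> r3=0x4b
body[3] sub  r2, r0, r2 -> r2=0x47
body[4] mov  r2, r3 -> r2=0x4b
epilogue: pop r4=0x05, sp=0x9f
epilogue: pop r3=0x5f, sp=0xa0
r2 is caller-saved -> body value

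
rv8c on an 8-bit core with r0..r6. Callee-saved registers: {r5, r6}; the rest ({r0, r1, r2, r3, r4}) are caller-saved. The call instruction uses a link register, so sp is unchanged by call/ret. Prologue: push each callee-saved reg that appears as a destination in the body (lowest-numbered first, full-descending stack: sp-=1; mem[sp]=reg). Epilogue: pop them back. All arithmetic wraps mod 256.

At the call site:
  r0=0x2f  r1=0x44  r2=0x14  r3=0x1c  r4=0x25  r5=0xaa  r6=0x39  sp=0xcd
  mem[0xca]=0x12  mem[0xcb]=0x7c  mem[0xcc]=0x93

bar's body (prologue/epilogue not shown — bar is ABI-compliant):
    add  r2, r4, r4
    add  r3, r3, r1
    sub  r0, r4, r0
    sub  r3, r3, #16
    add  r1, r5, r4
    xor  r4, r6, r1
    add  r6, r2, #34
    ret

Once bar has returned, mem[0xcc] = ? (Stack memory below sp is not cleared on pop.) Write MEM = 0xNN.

prologue: push r6 → mem[0xcc]=0x39, sp=0xcc
body[0] add  r2, r4, r4 → r2=0x4a
body[1] add  r3, r3, r1 → r3=0x60
body[2] sub  r0, r4, r0 → r0=0xf6
body[3] sub  r3, r3, #16 → r3=0x50
body[4] add  r1, r5, r4 → r1=0xcf
body[5] xor  r4, r6, r1 → r4=0xf6
body[6] add  r6, r2, #34 → r6=0x6c
epilogue: pop r6=0x39, sp=0xcd
prologue pushed ['r6'] at ['0xcc']

MEM = 0x39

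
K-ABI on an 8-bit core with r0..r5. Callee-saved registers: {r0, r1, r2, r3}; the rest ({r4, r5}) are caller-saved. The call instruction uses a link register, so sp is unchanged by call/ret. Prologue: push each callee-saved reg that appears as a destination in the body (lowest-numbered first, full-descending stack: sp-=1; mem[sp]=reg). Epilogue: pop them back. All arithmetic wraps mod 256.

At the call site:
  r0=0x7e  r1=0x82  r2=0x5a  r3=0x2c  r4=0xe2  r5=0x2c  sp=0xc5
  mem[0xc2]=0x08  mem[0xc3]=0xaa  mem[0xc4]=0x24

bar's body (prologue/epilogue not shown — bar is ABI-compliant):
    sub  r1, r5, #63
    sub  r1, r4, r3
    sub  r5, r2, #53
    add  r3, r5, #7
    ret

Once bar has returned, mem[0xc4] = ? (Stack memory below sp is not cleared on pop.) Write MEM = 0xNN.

prologue: push r1 → mem[0xc4]=0x82, sp=0xc4
prologue: push r3 → mem[0xc3]=0x2c, sp=0xc3
body[0] sub  r1, r5, #63 → r1=0xed
body[1] sub  r1, r4, r3 → r1=0xb6
body[2] sub  r5, r2, #53 → r5=0x25
body[3] add  r3, r5, #7 → r3=0x2c
epilogue: pop r3=0x2c, sp=0xc4
epilogue: pop r1=0x82, sp=0xc5
prologue pushed ['r1', 'r3'] at ['0xc4', '0xc3']

MEM = 0x82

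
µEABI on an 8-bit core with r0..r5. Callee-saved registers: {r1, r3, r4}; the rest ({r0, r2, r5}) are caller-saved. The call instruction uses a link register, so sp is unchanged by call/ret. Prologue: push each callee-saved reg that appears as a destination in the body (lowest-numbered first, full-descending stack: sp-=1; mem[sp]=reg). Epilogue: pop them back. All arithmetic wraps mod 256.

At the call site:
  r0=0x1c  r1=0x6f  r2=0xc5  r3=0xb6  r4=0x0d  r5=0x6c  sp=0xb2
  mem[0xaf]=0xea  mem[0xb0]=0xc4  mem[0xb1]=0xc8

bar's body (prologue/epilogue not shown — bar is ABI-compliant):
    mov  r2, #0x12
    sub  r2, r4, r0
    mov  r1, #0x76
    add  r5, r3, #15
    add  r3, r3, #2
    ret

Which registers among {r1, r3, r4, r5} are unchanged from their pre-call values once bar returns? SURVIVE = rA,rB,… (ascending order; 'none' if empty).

SURVIVE = r1,r3,r4

prologue: push r1 → mem[0xb1]=0x6f, sp=0xb1
prologue: push r3 → mem[0xb0]=0xb6, sp=0xb0
body[0] mov  r2, #0x12 → r2=0x12
body[1] sub  r2, r4, r0 → r2=0xf1
body[2] mov  r1, #0x76 → r1=0x76
body[3] add  r5, r3, #15 → r5=0xc5
body[4] add  r3, r3, #2 → r3=0xb8
epilogue: pop r3=0xb6, sp=0xb1
epilogue: pop r1=0x6f, sp=0xb2
r1: callee-saved, written=True
r3: callee-saved, written=True
r4: callee-saved, written=False
r5: caller-saved, written=True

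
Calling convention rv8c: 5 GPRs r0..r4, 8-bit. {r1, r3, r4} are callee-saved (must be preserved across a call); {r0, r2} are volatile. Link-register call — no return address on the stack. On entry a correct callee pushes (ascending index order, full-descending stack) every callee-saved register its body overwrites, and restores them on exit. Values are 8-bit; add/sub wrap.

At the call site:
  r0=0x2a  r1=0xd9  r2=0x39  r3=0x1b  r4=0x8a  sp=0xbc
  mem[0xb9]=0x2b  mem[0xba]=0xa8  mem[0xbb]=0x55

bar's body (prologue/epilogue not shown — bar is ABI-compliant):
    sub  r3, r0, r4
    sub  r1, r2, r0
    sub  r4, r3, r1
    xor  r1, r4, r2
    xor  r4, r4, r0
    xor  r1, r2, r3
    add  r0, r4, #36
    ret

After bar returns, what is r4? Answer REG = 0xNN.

prologue: push r1 → mem[0xbb]=0xd9, sp=0xbb
prologue: push r3 → mem[0xba]=0x1b, sp=0xba
prologue: push r4 → mem[0xb9]=0x8a, sp=0xb9
body[0] sub  r3, r0, r4 → r3=0xa0
body[1] sub  r1, r2, r0 → r1=0x0f
body[2] sub  r4, r3, r1 → r4=0x91
body[3] xor  r1, r4, r2 → r1=0xa8
body[4] xor  r4, r4, r0 → r4=0xbb
body[5] xor  r1, r2, r3 → r1=0x99
body[6] add  r0, r4, #36 → r0=0xdf
epilogue: pop r4=0x8a, sp=0xba
epilogue: pop r3=0x1b, sp=0xbb
epilogue: pop r1=0xd9, sp=0xbc
r4 is callee-saved → restored

REG = 0x8a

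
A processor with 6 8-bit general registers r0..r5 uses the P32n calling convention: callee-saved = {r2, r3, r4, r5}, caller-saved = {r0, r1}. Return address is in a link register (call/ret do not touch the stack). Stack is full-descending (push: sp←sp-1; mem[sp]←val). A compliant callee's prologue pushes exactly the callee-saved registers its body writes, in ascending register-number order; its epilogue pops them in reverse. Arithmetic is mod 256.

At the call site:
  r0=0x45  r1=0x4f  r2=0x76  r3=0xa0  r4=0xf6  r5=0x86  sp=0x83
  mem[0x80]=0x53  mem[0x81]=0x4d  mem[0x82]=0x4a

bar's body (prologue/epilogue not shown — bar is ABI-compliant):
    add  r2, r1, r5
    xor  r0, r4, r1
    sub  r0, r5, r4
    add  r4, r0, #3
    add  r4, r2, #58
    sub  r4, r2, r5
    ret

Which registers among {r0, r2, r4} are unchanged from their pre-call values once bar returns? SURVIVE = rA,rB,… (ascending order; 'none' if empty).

prologue: push r2 -> mem[0x82]=0x76, sp=0x82
prologue: push r4 -> mem[0x81]=0xf6, sp=0x81
body[0] add  r2, r1, r5 -> r2=0xd5
body[1] xor  r0, r4, r1 -> r0=0xb9
body[2] sub  r0, r5, r4 -> r0=0x90
body[3] add  r4, r0, #3 -> r4=0x93
body[4] add  r4, r2, #58 -> r4=0x0f
body[5] sub  r4, r2, r5 -> r4=0x4f
epilogue: pop r4=0xf6, sp=0x82
epilogue: pop r2=0x76, sp=0x83
r0: caller-saved, written=True
r2: callee-saved, written=True
r4: callee-saved, written=True

SURVIVE = r2,r4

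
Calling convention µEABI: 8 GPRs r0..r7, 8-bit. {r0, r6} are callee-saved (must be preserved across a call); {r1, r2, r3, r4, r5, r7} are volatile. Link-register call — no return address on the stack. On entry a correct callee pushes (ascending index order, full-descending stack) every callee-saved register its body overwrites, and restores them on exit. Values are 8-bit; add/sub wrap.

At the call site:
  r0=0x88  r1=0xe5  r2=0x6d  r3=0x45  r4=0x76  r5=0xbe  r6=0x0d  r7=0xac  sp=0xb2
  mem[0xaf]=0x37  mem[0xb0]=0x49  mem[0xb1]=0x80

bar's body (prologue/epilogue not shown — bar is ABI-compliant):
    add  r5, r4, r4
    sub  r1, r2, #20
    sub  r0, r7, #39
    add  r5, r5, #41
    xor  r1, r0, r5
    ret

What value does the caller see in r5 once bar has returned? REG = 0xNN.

prologue: push r0 → mem[0xb1]=0x88, sp=0xb1
body[0] add  r5, r4, r4 → r5=0xec
body[1] sub  r1, r2, #20 → r1=0x59
body[2] sub  r0, r7, #39 → r0=0x85
body[3] add  r5, r5, #41 → r5=0x15
body[4] xor  r1, r0, r5 → r1=0x90
epilogue: pop r0=0x88, sp=0xb2
r5 is caller-saved → body value

REG = 0x15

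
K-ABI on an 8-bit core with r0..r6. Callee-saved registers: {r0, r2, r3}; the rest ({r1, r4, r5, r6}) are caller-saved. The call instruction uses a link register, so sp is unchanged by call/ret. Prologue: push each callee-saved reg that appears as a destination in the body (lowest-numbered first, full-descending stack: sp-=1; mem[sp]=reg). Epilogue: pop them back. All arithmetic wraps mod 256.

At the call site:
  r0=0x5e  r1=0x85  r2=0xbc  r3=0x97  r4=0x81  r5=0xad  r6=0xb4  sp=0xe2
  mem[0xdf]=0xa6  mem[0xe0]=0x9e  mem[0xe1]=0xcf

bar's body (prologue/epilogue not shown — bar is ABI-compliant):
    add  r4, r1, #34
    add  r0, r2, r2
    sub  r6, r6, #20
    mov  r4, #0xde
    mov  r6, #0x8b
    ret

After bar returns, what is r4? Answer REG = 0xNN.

REG = 0xde

prologue: push r0 → mem[0xe1]=0x5e, sp=0xe1
body[0] add  r4, r1, #34 → r4=0xa7
body[1] add  r0, r2, r2 → r0=0x78
body[2] sub  r6, r6, #20 → r6=0xa0
body[3] mov  r4, #0xde → r4=0xde
body[4] mov  r6, #0x8b → r6=0x8b
epilogue: pop r0=0x5e, sp=0xe2
r4 is caller-saved → body value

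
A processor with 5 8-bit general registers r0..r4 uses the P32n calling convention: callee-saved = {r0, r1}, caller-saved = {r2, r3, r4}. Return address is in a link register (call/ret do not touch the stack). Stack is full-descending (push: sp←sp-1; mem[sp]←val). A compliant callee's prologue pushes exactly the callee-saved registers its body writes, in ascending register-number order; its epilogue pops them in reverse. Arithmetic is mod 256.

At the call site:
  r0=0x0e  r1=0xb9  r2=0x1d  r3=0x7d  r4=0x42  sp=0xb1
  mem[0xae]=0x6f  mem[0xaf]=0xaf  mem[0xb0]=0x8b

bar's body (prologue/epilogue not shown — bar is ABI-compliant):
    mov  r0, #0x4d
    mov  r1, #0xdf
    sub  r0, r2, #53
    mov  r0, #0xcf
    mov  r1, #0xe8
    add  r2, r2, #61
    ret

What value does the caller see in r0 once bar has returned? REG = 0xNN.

prologue: push r0 -> mem[0xb0]=0x0e, sp=0xb0
prologue: push r1 -> mem[0xaf]=0xb9, sp=0xaf
body[0] mov  r0, #0x4d -> r0=0x4d
body[1] mov  r1, #0xdf -> r1=0xdf
body[2] sub  r0, r2, #53 -> r0=0xe8
body[3] mov  r0, #0xcf -> r0=0xcf
body[4] mov  r1, #0xe8 -> r1=0xe8
body[5] add  r2, r2, #61 -> r2=0x5a
epilogue: pop r1=0xb9, sp=0xb0
epilogue: pop r0=0x0e, sp=0xb1
r0 is callee-saved -> restored

REG = 0x0e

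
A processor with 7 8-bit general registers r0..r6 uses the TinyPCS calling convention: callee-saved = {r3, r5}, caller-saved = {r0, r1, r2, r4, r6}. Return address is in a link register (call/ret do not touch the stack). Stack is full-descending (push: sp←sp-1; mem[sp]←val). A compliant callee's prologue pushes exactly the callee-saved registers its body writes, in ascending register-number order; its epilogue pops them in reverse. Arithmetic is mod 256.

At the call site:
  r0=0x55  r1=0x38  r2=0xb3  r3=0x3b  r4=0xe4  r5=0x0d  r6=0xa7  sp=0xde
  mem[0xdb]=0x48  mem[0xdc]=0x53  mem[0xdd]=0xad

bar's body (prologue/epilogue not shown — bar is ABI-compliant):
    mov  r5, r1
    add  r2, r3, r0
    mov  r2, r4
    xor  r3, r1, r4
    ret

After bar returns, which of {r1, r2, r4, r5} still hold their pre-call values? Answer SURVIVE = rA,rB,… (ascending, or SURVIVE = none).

SURVIVE = r1,r4,r5

prologue: push r3 -> mem[0xdd]=0x3b, sp=0xdd
prologue: push r5 -> mem[0xdc]=0x0d, sp=0xdc
body[0] mov  r5, r1 -> r5=0x38
body[1] add  r2, r3, r0 -> r2=0x90
body[2] mov  r2, r4 -> r2=0xe4
body[3] xor  r3, r1, r4 -> r3=0xdc
epilogue: pop r5=0x0d, sp=0xdd
epilogue: pop r3=0x3b, sp=0xde
r1: caller-saved, written=False
r2: caller-saved, written=True
r4: caller-saved, written=False
r5: callee-saved, written=True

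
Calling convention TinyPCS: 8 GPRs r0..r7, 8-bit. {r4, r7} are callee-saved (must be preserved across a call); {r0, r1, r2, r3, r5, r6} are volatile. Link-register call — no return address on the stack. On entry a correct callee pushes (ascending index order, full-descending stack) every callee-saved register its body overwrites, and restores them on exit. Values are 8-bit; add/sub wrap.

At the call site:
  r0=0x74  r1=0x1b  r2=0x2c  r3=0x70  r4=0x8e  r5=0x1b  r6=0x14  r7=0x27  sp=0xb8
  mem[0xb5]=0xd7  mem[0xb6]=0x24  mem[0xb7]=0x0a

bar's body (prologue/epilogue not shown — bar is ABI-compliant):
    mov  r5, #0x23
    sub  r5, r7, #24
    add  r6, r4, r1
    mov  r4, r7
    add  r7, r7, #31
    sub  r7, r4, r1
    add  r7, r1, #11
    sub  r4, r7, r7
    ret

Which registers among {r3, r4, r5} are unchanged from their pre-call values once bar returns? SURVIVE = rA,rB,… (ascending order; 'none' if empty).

SURVIVE = r3,r4

prologue: push r4 → mem[0xb7]=0x8e, sp=0xb7
prologue: push r7 → mem[0xb6]=0x27, sp=0xb6
body[0] mov  r5, #0x23 → r5=0x23
body[1] sub  r5, r7, #24 → r5=0x0f
body[2] add  r6, r4, r1 → r6=0xa9
body[3] mov  r4, r7 → r4=0x27
body[4] add  r7, r7, #31 → r7=0x46
body[5] sub  r7, r4, r1 → r7=0x0c
body[6] add  r7, r1, #11 → r7=0x26
body[7] sub  r4, r7, r7 → r4=0x00
epilogue: pop r7=0x27, sp=0xb7
epilogue: pop r4=0x8e, sp=0xb8
r3: caller-saved, written=False
r4: callee-saved, written=True
r5: caller-saved, written=True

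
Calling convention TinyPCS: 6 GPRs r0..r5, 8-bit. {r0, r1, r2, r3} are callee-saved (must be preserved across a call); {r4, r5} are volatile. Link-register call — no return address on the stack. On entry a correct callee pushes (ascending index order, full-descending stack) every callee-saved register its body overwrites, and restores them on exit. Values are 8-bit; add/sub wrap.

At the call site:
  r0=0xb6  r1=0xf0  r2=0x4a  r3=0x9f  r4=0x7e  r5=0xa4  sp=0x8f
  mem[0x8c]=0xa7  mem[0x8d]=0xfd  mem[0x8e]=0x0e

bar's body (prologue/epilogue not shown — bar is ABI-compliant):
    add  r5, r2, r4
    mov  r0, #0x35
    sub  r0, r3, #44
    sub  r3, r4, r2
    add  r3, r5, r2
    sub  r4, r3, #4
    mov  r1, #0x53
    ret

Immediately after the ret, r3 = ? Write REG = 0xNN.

prologue: push r0 -> mem[0x8e]=0xb6, sp=0x8e
prologue: push r1 -> mem[0x8d]=0xf0, sp=0x8d
prologue: push r3 -> mem[0x8c]=0x9f, sp=0x8c
body[0] add  r5, r2, r4 -> r5=0xc8
body[1] mov  r0, #0x35 -> r0=0x35
body[2] sub  r0, r3, #44 -> r0=0x73
body[3] sub  r3, r4, r2 -> r3=0x34
body[4] add  r3, r5, r2 -> r3=0x12
body[5] sub  r4, r3, #4 -> r4=0x0e
body[6] mov  r1, #0x53 -> r1=0x53
epilogue: pop r3=0x9f, sp=0x8d
epilogue: pop r1=0xf0, sp=0x8e
epilogue: pop r0=0xb6, sp=0x8f
r3 is callee-saved -> restored

REG = 0x9f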